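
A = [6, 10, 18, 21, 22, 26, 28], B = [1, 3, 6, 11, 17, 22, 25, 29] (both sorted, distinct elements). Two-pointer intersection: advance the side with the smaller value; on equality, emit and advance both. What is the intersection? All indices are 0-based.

intersection = [6, 22]

[i=0,j=0] 6>1 → j++
[i=0,j=1] 6>3 → j++
[i=0,j=2] 6==6 emit → i++,j++
[i=1,j=3] 10<11 → i++
[i=2,j=3] 18>11 → j++
[i=2,j=4] 18>17 → j++
[i=2,j=5] 18<22 → i++
[i=3,j=5] 21<22 → i++
[i=4,j=5] 22==22 emit → i++,j++
[i=5,j=6] 26>25 → j++
[i=5,j=7] 26<29 → i++
[i=6,j=7] 28<29 → i++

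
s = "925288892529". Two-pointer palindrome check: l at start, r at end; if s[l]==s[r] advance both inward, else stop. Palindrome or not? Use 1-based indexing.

[1,12] '9'=='9' → l++,r--
[2,11] '2'=='2' → l++,r--
[3,10] '5'=='5' → l++,r--
[4,9] '2'=='2' → l++,r--
[5,8] '8'!='9' → stop

not a palindrome (mismatch at 5,8)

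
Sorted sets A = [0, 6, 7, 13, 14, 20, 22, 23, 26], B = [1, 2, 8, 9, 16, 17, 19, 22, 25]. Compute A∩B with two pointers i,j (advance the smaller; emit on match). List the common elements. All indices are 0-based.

intersection = [22]

[i=0,j=0] 0<1 → i++
[i=1,j=0] 6>1 → j++
[i=1,j=1] 6>2 → j++
[i=1,j=2] 6<8 → i++
[i=2,j=2] 7<8 → i++
[i=3,j=2] 13>8 → j++
[i=3,j=3] 13>9 → j++
[i=3,j=4] 13<16 → i++
[i=4,j=4] 14<16 → i++
[i=5,j=4] 20>16 → j++
[i=5,j=5] 20>17 → j++
[i=5,j=6] 20>19 → j++
[i=5,j=7] 20<22 → i++
[i=6,j=7] 22==22 emit → i++,j++
[i=7,j=8] 23<25 → i++
[i=8,j=8] 26>25 → j++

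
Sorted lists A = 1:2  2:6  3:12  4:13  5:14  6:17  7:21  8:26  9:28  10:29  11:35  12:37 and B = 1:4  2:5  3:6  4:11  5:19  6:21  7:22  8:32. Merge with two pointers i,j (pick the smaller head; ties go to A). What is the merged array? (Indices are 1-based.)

[2, 4, 5, 6, 6, 11, 12, 13, 14, 17, 19, 21, 21, 22, 26, 28, 29, 32, 35, 37]

i=1 j=1: A[i]=2<=B[j]=4 take 2, i++
i=2 j=1: A[i]=6>B[j]=4 take 4, j++
i=2 j=2: A[i]=6>B[j]=5 take 5, j++
i=2 j=3: A[i]=6<=B[j]=6 take 6, i++
i=3 j=3: A[i]=12>B[j]=6 take 6, j++
i=3 j=4: A[i]=12>B[j]=11 take 11, j++
i=3 j=5: A[i]=12<=B[j]=19 take 12, i++
i=4 j=5: A[i]=13<=B[j]=19 take 13, i++
i=5 j=5: A[i]=14<=B[j]=19 take 14, i++
i=6 j=5: A[i]=17<=B[j]=19 take 17, i++
i=7 j=5: A[i]=21>B[j]=19 take 19, j++
i=7 j=6: A[i]=21<=B[j]=21 take 21, i++
i=8 j=6: A[i]=26>B[j]=21 take 21, j++
i=8 j=7: A[i]=26>B[j]=22 take 22, j++
i=8 j=8: A[i]=26<=B[j]=32 take 26, i++
i=9 j=8: A[i]=28<=B[j]=32 take 28, i++
i=10 j=8: A[i]=29<=B[j]=32 take 29, i++
i=11 j=8: A[i]=35>B[j]=32 take 32, j++
i=11 j=9: B done, take A[i]=35, i++
i=12 j=9: B done, take A[i]=37, i++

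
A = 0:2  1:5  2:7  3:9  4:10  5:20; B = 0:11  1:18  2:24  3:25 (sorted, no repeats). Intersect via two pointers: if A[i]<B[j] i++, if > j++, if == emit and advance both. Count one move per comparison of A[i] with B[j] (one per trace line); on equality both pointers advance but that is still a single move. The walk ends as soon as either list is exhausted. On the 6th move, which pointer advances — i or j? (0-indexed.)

[i=0,j=0] 2<11 → i++
[i=1,j=0] 5<11 → i++
[i=2,j=0] 7<11 → i++
[i=3,j=0] 9<11 → i++
[i=4,j=0] 10<11 → i++
[i=5,j=0] 20>11 → j++

j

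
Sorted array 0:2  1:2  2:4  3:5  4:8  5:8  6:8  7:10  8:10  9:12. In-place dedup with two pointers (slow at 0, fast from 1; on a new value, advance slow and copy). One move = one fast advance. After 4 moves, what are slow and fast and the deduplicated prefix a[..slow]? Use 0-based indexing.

slow=3, fast=5, prefix=[2, 4, 5, 8]

(s=0,f=1) a[fast]=2=a[slow] dup → fast++
(s=0,f=2) a[fast]=4≠a[slow]=2 write a[1]=4 → slow++,fast++
(s=1,f=3) a[fast]=5≠a[slow]=4 write a[2]=5 → slow++,fast++
(s=2,f=4) a[fast]=8≠a[slow]=5 write a[3]=8 → slow++,fast++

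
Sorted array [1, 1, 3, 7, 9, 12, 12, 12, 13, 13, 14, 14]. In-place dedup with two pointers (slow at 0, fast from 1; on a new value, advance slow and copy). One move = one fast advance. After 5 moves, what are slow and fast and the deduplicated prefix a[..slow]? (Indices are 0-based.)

(s=0,f=1) a[fast]=1=a[slow] dup → fast++
(s=0,f=2) a[fast]=3≠a[slow]=1 write a[1]=3 → slow++,fast++
(s=1,f=3) a[fast]=7≠a[slow]=3 write a[2]=7 → slow++,fast++
(s=2,f=4) a[fast]=9≠a[slow]=7 write a[3]=9 → slow++,fast++
(s=3,f=5) a[fast]=12≠a[slow]=9 write a[4]=12 → slow++,fast++

slow=4, fast=6, prefix=[1, 3, 7, 9, 12]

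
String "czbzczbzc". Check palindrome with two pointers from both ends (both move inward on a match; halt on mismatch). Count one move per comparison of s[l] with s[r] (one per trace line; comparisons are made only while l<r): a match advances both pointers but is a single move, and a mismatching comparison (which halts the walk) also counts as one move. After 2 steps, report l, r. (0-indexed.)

l=2, r=6

l=0 r=8: 'c'=='c', l++,r--
l=1 r=7: 'z'=='z', l++,r--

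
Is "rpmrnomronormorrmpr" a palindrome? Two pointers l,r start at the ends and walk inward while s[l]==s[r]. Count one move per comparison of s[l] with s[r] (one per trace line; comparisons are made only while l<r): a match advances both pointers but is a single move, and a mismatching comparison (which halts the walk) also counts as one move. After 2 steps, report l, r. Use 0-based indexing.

l=2, r=16

l=0 r=18: 'r'=='r', l++,r--
l=1 r=17: 'p'=='p', l++,r--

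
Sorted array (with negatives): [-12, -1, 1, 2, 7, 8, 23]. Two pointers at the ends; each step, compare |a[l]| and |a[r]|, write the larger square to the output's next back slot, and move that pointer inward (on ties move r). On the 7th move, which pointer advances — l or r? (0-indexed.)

r

[0,6] |-12|<=|23| out[6]=529 → r--
[0,5] |-12|>|8| out[5]=144 → l++
[1,5] |-1|<=|8| out[4]=64 → r--
[1,4] |-1|<=|7| out[3]=49 → r--
[1,3] |-1|<=|2| out[2]=4 → r--
[1,2] |-1|<=|1| out[1]=1 → r--
[1,1] |-1|<=|-1| out[0]=1 → r--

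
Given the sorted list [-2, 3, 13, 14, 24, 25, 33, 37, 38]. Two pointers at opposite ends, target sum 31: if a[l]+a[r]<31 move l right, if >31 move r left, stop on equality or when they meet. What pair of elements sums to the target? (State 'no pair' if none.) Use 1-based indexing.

l=1 r=9: -2+38=36 >31, r--
l=1 r=8: -2+37=35 >31, r--
l=1 r=7: -2+33=31, found

(-2, 33)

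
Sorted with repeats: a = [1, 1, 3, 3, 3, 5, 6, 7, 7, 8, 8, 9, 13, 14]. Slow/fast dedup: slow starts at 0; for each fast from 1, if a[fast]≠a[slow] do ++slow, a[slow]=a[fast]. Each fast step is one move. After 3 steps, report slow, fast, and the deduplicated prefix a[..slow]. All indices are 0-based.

slow=1, fast=4, prefix=[1, 3]

(s=0,f=1) a[fast]=1=a[slow] dup → fast++
(s=0,f=2) a[fast]=3≠a[slow]=1 write a[1]=3 → slow++,fast++
(s=1,f=3) a[fast]=3=a[slow] dup → fast++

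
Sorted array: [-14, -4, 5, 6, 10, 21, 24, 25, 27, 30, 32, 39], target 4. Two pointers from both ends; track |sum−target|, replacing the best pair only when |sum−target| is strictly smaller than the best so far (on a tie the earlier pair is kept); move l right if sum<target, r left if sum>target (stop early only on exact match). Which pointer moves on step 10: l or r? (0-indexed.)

l

[0,11] -14+39=25 d=21 * → r--
[0,10] -14+32=18 d=14 * → r--
[0,9] -14+30=16 d=12 * → r--
[0,8] -14+27=13 d=9 * → r--
[0,7] -14+25=11 d=7 * → r--
[0,6] -14+24=10 d=6 * → r--
[0,5] -14+21=7 d=3 * → r--
[0,4] -14+10=-4 d=8 → l++
[1,4] -4+10=6 d=2 * → r--
[1,3] -4+6=2 d=2 → l++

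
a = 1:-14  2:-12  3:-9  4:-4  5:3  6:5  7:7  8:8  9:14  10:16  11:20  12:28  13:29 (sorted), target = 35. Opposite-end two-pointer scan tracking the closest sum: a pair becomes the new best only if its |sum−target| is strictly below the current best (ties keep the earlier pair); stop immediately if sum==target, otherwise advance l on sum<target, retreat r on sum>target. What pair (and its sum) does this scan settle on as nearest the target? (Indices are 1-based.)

pair (7, 28) with sum 35 (|Δ|=0)

l=1 r=13: -14+29=15 d=20 *, l++
l=2 r=13: -12+29=17 d=18 *, l++
l=3 r=13: -9+29=20 d=15 *, l++
l=4 r=13: -4+29=25 d=10 *, l++
l=5 r=13: 3+29=32 d=3 *, l++
l=6 r=13: 5+29=34 d=1 *, l++
l=7 r=13: 7+29=36 d=1, r--
l=7 r=12: 7+28=35 d=0 *, stop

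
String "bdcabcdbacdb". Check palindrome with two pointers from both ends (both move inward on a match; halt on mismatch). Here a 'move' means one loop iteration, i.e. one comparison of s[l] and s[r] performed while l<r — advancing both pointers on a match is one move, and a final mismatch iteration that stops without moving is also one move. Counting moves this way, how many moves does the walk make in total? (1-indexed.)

[1,12] 'b'=='b' → l++,r--
[2,11] 'd'=='d' → l++,r--
[3,10] 'c'=='c' → l++,r--
[4,9] 'a'=='a' → l++,r--
[5,8] 'b'=='b' → l++,r--
[6,7] 'c'!='d' → stop

6 moves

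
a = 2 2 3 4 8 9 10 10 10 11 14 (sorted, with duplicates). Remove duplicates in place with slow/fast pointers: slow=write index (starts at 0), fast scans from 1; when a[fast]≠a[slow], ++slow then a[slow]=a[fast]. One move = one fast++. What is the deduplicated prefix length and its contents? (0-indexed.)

(s=0,f=1) a[fast]=2=a[slow] dup → fast++
(s=0,f=2) a[fast]=3≠a[slow]=2 write a[1]=3 → slow++,fast++
(s=1,f=3) a[fast]=4≠a[slow]=3 write a[2]=4 → slow++,fast++
(s=2,f=4) a[fast]=8≠a[slow]=4 write a[3]=8 → slow++,fast++
(s=3,f=5) a[fast]=9≠a[slow]=8 write a[4]=9 → slow++,fast++
(s=4,f=6) a[fast]=10≠a[slow]=9 write a[5]=10 → slow++,fast++
(s=5,f=7) a[fast]=10=a[slow] dup → fast++
(s=5,f=8) a[fast]=10=a[slow] dup → fast++
(s=5,f=9) a[fast]=11≠a[slow]=10 write a[6]=11 → slow++,fast++
(s=6,f=10) a[fast]=14≠a[slow]=11 write a[7]=14 → slow++,fast++

length 8; prefix = [2, 3, 4, 8, 9, 10, 11, 14]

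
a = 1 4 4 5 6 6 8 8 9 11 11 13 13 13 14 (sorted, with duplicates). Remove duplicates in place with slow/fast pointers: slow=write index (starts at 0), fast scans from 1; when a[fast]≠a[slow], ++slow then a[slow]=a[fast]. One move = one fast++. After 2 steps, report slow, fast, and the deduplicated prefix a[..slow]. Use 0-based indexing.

slow=1, fast=3, prefix=[1, 4]

(s=0,f=1) a[fast]=4≠a[slow]=1 write a[1]=4 → slow++,fast++
(s=1,f=2) a[fast]=4=a[slow] dup → fast++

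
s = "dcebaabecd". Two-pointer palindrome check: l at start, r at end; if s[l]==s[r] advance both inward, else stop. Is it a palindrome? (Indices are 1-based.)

palindrome

l=1 r=10: 'd'=='d', l++,r--
l=2 r=9: 'c'=='c', l++,r--
l=3 r=8: 'e'=='e', l++,r--
l=4 r=7: 'b'=='b', l++,r--
l=5 r=6: 'a'=='a', l++,r--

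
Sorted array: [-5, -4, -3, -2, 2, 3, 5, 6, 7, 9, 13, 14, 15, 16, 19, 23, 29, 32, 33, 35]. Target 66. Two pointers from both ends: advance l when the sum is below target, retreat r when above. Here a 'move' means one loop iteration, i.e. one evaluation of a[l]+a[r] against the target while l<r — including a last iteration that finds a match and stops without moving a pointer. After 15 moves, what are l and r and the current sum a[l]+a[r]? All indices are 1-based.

[1,20] -5+35=30 <66 → l++
[2,20] -4+35=31 <66 → l++
[3,20] -3+35=32 <66 → l++
[4,20] -2+35=33 <66 → l++
[5,20] 2+35=37 <66 → l++
[6,20] 3+35=38 <66 → l++
[7,20] 5+35=40 <66 → l++
[8,20] 6+35=41 <66 → l++
[9,20] 7+35=42 <66 → l++
[10,20] 9+35=44 <66 → l++
[11,20] 13+35=48 <66 → l++
[12,20] 14+35=49 <66 → l++
[13,20] 15+35=50 <66 → l++
[14,20] 16+35=51 <66 → l++
[15,20] 19+35=54 <66 → l++

l=16, r=20, sum=58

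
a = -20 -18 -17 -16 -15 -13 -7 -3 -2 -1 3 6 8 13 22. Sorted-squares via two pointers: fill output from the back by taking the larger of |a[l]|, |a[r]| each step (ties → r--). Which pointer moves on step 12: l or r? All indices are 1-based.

l=1 r=15: |-20|<=|22| out[15]=484, r--
l=1 r=14: |-20|>|13| out[14]=400, l++
l=2 r=14: |-18|>|13| out[13]=324, l++
l=3 r=14: |-17|>|13| out[12]=289, l++
l=4 r=14: |-16|>|13| out[11]=256, l++
l=5 r=14: |-15|>|13| out[10]=225, l++
l=6 r=14: |-13|<=|13| out[9]=169, r--
l=6 r=13: |-13|>|8| out[8]=169, l++
l=7 r=13: |-7|<=|8| out[7]=64, r--
l=7 r=12: |-7|>|6| out[6]=49, l++
l=8 r=12: |-3|<=|6| out[5]=36, r--
l=8 r=11: |-3|<=|3| out[4]=9, r--

r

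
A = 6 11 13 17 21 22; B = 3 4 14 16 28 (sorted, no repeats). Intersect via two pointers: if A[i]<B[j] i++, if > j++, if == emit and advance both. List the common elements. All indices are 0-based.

[i=0,j=0] 6>3 → j++
[i=0,j=1] 6>4 → j++
[i=0,j=2] 6<14 → i++
[i=1,j=2] 11<14 → i++
[i=2,j=2] 13<14 → i++
[i=3,j=2] 17>14 → j++
[i=3,j=3] 17>16 → j++
[i=3,j=4] 17<28 → i++
[i=4,j=4] 21<28 → i++
[i=5,j=4] 22<28 → i++

intersection = []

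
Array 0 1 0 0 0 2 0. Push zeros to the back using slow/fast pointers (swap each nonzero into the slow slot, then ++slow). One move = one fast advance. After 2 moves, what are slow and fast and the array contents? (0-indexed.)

(s=0,f=0) a[fast]=0 → fast++
(s=0,f=1) a[fast]=1≠0 swap→a[0]=1 → slow++,fast++

slow=1, fast=2, a=[1, 0, 0, 0, 0, 2, 0]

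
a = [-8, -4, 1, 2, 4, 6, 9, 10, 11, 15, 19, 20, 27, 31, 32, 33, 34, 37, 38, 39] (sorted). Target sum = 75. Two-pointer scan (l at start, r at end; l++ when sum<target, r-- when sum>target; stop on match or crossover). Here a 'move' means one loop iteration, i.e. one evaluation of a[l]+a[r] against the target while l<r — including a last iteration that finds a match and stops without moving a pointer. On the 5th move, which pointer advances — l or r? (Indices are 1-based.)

[1,20] -8+39=31 <75 → l++
[2,20] -4+39=35 <75 → l++
[3,20] 1+39=40 <75 → l++
[4,20] 2+39=41 <75 → l++
[5,20] 4+39=43 <75 → l++

l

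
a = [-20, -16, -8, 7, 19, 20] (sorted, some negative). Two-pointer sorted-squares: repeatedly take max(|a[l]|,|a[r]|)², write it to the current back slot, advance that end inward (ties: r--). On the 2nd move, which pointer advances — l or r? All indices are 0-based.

l

[0,5] |-20|<=|20| out[5]=400 → r--
[0,4] |-20|>|19| out[4]=400 → l++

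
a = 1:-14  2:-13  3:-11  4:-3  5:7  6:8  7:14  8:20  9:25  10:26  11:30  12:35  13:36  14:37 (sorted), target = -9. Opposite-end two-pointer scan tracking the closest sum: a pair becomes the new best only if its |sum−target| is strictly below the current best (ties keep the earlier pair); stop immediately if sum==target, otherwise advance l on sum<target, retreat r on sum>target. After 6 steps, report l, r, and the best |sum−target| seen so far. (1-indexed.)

l=1 r=14: -14+37=23 d=32 *, r--
l=1 r=13: -14+36=22 d=31 *, r--
l=1 r=12: -14+35=21 d=30 *, r--
l=1 r=11: -14+30=16 d=25 *, r--
l=1 r=10: -14+26=12 d=21 *, r--
l=1 r=9: -14+25=11 d=20 *, r--

l=1, r=8, best |Δ|=20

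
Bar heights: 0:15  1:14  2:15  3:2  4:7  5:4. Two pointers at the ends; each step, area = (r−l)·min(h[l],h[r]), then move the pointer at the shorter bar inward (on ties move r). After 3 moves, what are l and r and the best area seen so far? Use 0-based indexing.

l=0 r=5: min(15,4)*5=20 best=20 *, r--
l=0 r=4: min(15,7)*4=28 best=28 *, r--
l=0 r=3: min(15,2)*3=6 best=28, r--

l=0, r=2, best area=28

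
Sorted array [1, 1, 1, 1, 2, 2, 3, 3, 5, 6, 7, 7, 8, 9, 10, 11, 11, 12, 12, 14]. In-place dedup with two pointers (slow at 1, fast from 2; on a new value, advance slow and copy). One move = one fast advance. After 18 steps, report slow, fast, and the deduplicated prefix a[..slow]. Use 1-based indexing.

slow=11, fast=20, prefix=[1, 2, 3, 5, 6, 7, 8, 9, 10, 11, 12]

(s=1,f=2) a[fast]=1=a[slow] dup → fast++
(s=1,f=3) a[fast]=1=a[slow] dup → fast++
(s=1,f=4) a[fast]=1=a[slow] dup → fast++
(s=1,f=5) a[fast]=2≠a[slow]=1 write a[2]=2 → slow++,fast++
(s=2,f=6) a[fast]=2=a[slow] dup → fast++
(s=2,f=7) a[fast]=3≠a[slow]=2 write a[3]=3 → slow++,fast++
(s=3,f=8) a[fast]=3=a[slow] dup → fast++
(s=3,f=9) a[fast]=5≠a[slow]=3 write a[4]=5 → slow++,fast++
(s=4,f=10) a[fast]=6≠a[slow]=5 write a[5]=6 → slow++,fast++
(s=5,f=11) a[fast]=7≠a[slow]=6 write a[6]=7 → slow++,fast++
(s=6,f=12) a[fast]=7=a[slow] dup → fast++
(s=6,f=13) a[fast]=8≠a[slow]=7 write a[7]=8 → slow++,fast++
(s=7,f=14) a[fast]=9≠a[slow]=8 write a[8]=9 → slow++,fast++
(s=8,f=15) a[fast]=10≠a[slow]=9 write a[9]=10 → slow++,fast++
(s=9,f=16) a[fast]=11≠a[slow]=10 write a[10]=11 → slow++,fast++
(s=10,f=17) a[fast]=11=a[slow] dup → fast++
(s=10,f=18) a[fast]=12≠a[slow]=11 write a[11]=12 → slow++,fast++
(s=11,f=19) a[fast]=12=a[slow] dup → fast++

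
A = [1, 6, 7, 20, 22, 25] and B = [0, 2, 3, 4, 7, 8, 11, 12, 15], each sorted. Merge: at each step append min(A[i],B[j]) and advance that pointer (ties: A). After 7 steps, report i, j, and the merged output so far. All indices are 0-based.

i=0 j=0: A[i]=1>B[j]=0 take 0, j++
i=0 j=1: A[i]=1<=B[j]=2 take 1, i++
i=1 j=1: A[i]=6>B[j]=2 take 2, j++
i=1 j=2: A[i]=6>B[j]=3 take 3, j++
i=1 j=3: A[i]=6>B[j]=4 take 4, j++
i=1 j=4: A[i]=6<=B[j]=7 take 6, i++
i=2 j=4: A[i]=7<=B[j]=7 take 7, i++

i=3, j=4, merged so far=[0, 1, 2, 3, 4, 6, 7]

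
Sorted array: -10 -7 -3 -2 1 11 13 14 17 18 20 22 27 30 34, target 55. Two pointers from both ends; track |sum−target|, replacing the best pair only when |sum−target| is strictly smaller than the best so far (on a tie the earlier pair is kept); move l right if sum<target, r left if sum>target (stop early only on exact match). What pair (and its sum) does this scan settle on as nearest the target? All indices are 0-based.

pair (20, 34) with sum 54 (|Δ|=1)

[0,14] -10+34=24 d=31 * → l++
[1,14] -7+34=27 d=28 * → l++
[2,14] -3+34=31 d=24 * → l++
[3,14] -2+34=32 d=23 * → l++
[4,14] 1+34=35 d=20 * → l++
[5,14] 11+34=45 d=10 * → l++
[6,14] 13+34=47 d=8 * → l++
[7,14] 14+34=48 d=7 * → l++
[8,14] 17+34=51 d=4 * → l++
[9,14] 18+34=52 d=3 * → l++
[10,14] 20+34=54 d=1 * → l++
[11,14] 22+34=56 d=1 → r--
[11,13] 22+30=52 d=3 → l++
[12,13] 27+30=57 d=2 → r--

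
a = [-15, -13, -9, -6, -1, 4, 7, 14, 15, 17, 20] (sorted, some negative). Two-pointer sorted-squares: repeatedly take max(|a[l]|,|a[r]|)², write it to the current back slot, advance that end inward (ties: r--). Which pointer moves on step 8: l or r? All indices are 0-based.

l=0 r=10: |-15|<=|20| out[10]=400, r--
l=0 r=9: |-15|<=|17| out[9]=289, r--
l=0 r=8: |-15|<=|15| out[8]=225, r--
l=0 r=7: |-15|>|14| out[7]=225, l++
l=1 r=7: |-13|<=|14| out[6]=196, r--
l=1 r=6: |-13|>|7| out[5]=169, l++
l=2 r=6: |-9|>|7| out[4]=81, l++
l=3 r=6: |-6|<=|7| out[3]=49, r--

r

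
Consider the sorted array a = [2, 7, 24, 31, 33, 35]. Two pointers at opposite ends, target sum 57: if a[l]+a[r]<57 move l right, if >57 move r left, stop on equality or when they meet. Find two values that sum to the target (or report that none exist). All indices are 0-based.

[0,5] 2+35=37 <57 → l++
[1,5] 7+35=42 <57 → l++
[2,5] 24+35=59 >57 → r--
[2,4] 24+33=57 → found

(24, 33)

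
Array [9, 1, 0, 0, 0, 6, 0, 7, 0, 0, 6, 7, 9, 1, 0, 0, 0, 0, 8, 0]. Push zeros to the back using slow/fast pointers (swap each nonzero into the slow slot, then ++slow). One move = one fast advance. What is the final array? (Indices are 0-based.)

slow=0 fast=0: a[fast]=9≠0 swap→a[0]=9, slow++,fast++
slow=1 fast=1: a[fast]=1≠0 swap→a[1]=1, slow++,fast++
slow=2 fast=2: a[fast]=0, fast++
slow=2 fast=3: a[fast]=0, fast++
slow=2 fast=4: a[fast]=0, fast++
slow=2 fast=5: a[fast]=6≠0 swap→a[2]=6, slow++,fast++
slow=3 fast=6: a[fast]=0, fast++
slow=3 fast=7: a[fast]=7≠0 swap→a[3]=7, slow++,fast++
slow=4 fast=8: a[fast]=0, fast++
slow=4 fast=9: a[fast]=0, fast++
slow=4 fast=10: a[fast]=6≠0 swap→a[4]=6, slow++,fast++
slow=5 fast=11: a[fast]=7≠0 swap→a[5]=7, slow++,fast++
slow=6 fast=12: a[fast]=9≠0 swap→a[6]=9, slow++,fast++
slow=7 fast=13: a[fast]=1≠0 swap→a[7]=1, slow++,fast++
slow=8 fast=14: a[fast]=0, fast++
slow=8 fast=15: a[fast]=0, fast++
slow=8 fast=16: a[fast]=0, fast++
slow=8 fast=17: a[fast]=0, fast++
slow=8 fast=18: a[fast]=8≠0 swap→a[8]=8, slow++,fast++
slow=9 fast=19: a[fast]=0, fast++

[9, 1, 6, 7, 6, 7, 9, 1, 8, 0, 0, 0, 0, 0, 0, 0, 0, 0, 0, 0]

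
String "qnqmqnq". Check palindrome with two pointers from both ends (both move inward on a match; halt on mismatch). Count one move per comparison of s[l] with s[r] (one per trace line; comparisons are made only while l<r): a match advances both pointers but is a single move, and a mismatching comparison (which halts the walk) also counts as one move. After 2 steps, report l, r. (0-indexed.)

l=2, r=4

[0,6] 'q'=='q' → l++,r--
[1,5] 'n'=='n' → l++,r--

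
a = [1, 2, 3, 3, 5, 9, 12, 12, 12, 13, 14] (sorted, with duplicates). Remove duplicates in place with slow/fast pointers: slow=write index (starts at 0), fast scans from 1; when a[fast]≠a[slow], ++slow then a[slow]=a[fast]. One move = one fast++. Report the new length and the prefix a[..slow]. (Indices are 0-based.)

length 8; prefix = [1, 2, 3, 5, 9, 12, 13, 14]

(s=0,f=1) a[fast]=2≠a[slow]=1 write a[1]=2 → slow++,fast++
(s=1,f=2) a[fast]=3≠a[slow]=2 write a[2]=3 → slow++,fast++
(s=2,f=3) a[fast]=3=a[slow] dup → fast++
(s=2,f=4) a[fast]=5≠a[slow]=3 write a[3]=5 → slow++,fast++
(s=3,f=5) a[fast]=9≠a[slow]=5 write a[4]=9 → slow++,fast++
(s=4,f=6) a[fast]=12≠a[slow]=9 write a[5]=12 → slow++,fast++
(s=5,f=7) a[fast]=12=a[slow] dup → fast++
(s=5,f=8) a[fast]=12=a[slow] dup → fast++
(s=5,f=9) a[fast]=13≠a[slow]=12 write a[6]=13 → slow++,fast++
(s=6,f=10) a[fast]=14≠a[slow]=13 write a[7]=14 → slow++,fast++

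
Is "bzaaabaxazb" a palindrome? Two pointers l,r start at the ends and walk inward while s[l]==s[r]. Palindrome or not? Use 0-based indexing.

[0,10] 'b'=='b' → l++,r--
[1,9] 'z'=='z' → l++,r--
[2,8] 'a'=='a' → l++,r--
[3,7] 'a'!='x' → stop

not a palindrome (mismatch at 3,7)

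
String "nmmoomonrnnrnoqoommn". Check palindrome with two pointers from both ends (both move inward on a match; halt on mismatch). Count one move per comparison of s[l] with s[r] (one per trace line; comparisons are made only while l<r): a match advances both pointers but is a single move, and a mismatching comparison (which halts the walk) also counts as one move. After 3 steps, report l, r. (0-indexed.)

[0,19] 'n'=='n' → l++,r--
[1,18] 'm'=='m' → l++,r--
[2,17] 'm'=='m' → l++,r--

l=3, r=16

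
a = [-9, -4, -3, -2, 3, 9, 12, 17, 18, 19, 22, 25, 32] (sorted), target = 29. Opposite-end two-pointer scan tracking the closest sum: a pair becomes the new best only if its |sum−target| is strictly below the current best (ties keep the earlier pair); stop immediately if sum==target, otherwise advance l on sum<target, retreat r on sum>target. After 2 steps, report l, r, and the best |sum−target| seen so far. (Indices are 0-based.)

[0,12] -9+32=23 d=6 * → l++
[1,12] -4+32=28 d=1 * → l++

l=2, r=12, best |Δ|=1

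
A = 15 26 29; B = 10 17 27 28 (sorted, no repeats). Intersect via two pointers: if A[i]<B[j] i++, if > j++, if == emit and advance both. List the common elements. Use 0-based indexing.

intersection = []

[i=0,j=0] 15>10 → j++
[i=0,j=1] 15<17 → i++
[i=1,j=1] 26>17 → j++
[i=1,j=2] 26<27 → i++
[i=2,j=2] 29>27 → j++
[i=2,j=3] 29>28 → j++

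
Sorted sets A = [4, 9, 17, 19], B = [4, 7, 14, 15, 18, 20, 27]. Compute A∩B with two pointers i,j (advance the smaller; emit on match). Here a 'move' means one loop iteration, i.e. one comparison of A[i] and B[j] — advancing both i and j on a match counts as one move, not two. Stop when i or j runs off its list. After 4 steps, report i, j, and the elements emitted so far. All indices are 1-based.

i=3, j=4, emitted=[4]

[i=1,j=1] 4==4 emit → i++,j++
[i=2,j=2] 9>7 → j++
[i=2,j=3] 9<14 → i++
[i=3,j=3] 17>14 → j++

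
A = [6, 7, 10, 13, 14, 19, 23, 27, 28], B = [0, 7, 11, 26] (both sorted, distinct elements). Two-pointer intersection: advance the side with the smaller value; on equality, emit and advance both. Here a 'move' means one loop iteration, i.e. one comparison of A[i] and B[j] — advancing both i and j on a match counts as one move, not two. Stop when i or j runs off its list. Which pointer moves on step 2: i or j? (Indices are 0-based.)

i

[i=0,j=0] 6>0 → j++
[i=0,j=1] 6<7 → i++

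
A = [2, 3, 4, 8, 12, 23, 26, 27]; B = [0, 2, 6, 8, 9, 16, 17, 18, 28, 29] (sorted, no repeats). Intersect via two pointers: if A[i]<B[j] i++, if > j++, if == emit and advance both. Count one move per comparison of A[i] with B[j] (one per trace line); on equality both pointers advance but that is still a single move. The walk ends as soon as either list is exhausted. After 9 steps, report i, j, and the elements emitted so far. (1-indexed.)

i=1 j=1: 2>0, j++
i=1 j=2: 2==2 emit, i++,j++
i=2 j=3: 3<6, i++
i=3 j=3: 4<6, i++
i=4 j=3: 8>6, j++
i=4 j=4: 8==8 emit, i++,j++
i=5 j=5: 12>9, j++
i=5 j=6: 12<16, i++
i=6 j=6: 23>16, j++

i=6, j=7, emitted=[2, 8]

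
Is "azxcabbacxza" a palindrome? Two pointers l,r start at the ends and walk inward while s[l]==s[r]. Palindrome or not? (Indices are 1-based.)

palindrome

l=1 r=12: 'a'=='a', l++,r--
l=2 r=11: 'z'=='z', l++,r--
l=3 r=10: 'x'=='x', l++,r--
l=4 r=9: 'c'=='c', l++,r--
l=5 r=8: 'a'=='a', l++,r--
l=6 r=7: 'b'=='b', l++,r--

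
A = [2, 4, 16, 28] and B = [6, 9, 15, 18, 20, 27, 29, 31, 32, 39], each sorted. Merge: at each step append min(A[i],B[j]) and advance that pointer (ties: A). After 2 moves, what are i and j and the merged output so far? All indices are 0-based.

i=2, j=0, merged so far=[2, 4]

[i=0,j=0] A[i]=2<=B[j]=6 take 2 → i++
[i=1,j=0] A[i]=4<=B[j]=6 take 4 → i++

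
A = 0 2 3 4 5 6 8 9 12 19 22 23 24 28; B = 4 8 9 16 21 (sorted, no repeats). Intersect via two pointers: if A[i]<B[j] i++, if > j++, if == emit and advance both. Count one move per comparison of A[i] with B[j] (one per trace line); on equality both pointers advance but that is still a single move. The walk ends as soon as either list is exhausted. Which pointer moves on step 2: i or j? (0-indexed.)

[i=0,j=0] 0<4 → i++
[i=1,j=0] 2<4 → i++

i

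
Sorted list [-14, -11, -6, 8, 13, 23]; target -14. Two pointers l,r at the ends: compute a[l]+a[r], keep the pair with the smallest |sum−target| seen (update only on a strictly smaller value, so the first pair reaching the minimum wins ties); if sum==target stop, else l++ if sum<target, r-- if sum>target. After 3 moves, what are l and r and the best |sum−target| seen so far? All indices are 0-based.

l=0, r=2, best |Δ|=8

l=0 r=5: -14+23=9 d=23 *, r--
l=0 r=4: -14+13=-1 d=13 *, r--
l=0 r=3: -14+8=-6 d=8 *, r--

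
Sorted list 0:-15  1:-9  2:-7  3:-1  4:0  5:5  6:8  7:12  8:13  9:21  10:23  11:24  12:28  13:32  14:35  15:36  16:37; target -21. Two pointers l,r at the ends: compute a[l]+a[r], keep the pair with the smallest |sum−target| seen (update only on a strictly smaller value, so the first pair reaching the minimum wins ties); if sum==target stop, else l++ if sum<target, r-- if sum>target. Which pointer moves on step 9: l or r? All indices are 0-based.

[0,16] -15+37=22 d=43 * → r--
[0,15] -15+36=21 d=42 * → r--
[0,14] -15+35=20 d=41 * → r--
[0,13] -15+32=17 d=38 * → r--
[0,12] -15+28=13 d=34 * → r--
[0,11] -15+24=9 d=30 * → r--
[0,10] -15+23=8 d=29 * → r--
[0,9] -15+21=6 d=27 * → r--
[0,8] -15+13=-2 d=19 * → r--

r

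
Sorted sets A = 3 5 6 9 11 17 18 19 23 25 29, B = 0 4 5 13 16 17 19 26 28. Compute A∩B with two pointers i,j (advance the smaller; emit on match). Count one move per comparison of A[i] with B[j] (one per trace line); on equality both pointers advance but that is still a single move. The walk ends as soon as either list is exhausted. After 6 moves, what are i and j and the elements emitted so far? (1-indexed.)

[i=1,j=1] 3>0 → j++
[i=1,j=2] 3<4 → i++
[i=2,j=2] 5>4 → j++
[i=2,j=3] 5==5 emit → i++,j++
[i=3,j=4] 6<13 → i++
[i=4,j=4] 9<13 → i++

i=5, j=4, emitted=[5]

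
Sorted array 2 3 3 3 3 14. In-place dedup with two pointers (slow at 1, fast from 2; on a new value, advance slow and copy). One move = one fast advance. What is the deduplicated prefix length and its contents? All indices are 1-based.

(s=1,f=2) a[fast]=3≠a[slow]=2 write a[2]=3 → slow++,fast++
(s=2,f=3) a[fast]=3=a[slow] dup → fast++
(s=2,f=4) a[fast]=3=a[slow] dup → fast++
(s=2,f=5) a[fast]=3=a[slow] dup → fast++
(s=2,f=6) a[fast]=14≠a[slow]=3 write a[3]=14 → slow++,fast++

length 3; prefix = [2, 3, 14]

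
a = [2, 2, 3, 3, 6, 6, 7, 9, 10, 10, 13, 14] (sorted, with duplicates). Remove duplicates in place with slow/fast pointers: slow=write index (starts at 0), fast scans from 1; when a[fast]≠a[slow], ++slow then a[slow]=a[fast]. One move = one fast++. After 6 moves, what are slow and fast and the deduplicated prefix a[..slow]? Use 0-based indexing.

slow=3, fast=7, prefix=[2, 3, 6, 7]

slow=0 fast=1: a[fast]=2=a[slow] dup, fast++
slow=0 fast=2: a[fast]=3≠a[slow]=2 write a[1]=3, slow++,fast++
slow=1 fast=3: a[fast]=3=a[slow] dup, fast++
slow=1 fast=4: a[fast]=6≠a[slow]=3 write a[2]=6, slow++,fast++
slow=2 fast=5: a[fast]=6=a[slow] dup, fast++
slow=2 fast=6: a[fast]=7≠a[slow]=6 write a[3]=7, slow++,fast++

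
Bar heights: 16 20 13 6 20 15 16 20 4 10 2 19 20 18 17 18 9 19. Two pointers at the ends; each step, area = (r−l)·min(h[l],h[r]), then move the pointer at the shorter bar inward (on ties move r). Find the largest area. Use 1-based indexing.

max area = 304

[1,18] min(16,19)*17=272 best=272 * → l++
[2,18] min(20,19)*16=304 best=304 * → r--
[2,17] min(20,9)*15=135 best=304 → r--
[2,16] min(20,18)*14=252 best=304 → r--
[2,15] min(20,17)*13=221 best=304 → r--
[2,14] min(20,18)*12=216 best=304 → r--
[2,13] min(20,20)*11=220 best=304 → r--
[2,12] min(20,19)*10=190 best=304 → r--
[2,11] min(20,2)*9=18 best=304 → r--
[2,10] min(20,10)*8=80 best=304 → r--
[2,9] min(20,4)*7=28 best=304 → r--
[2,8] min(20,20)*6=120 best=304 → r--
[2,7] min(20,16)*5=80 best=304 → r--
[2,6] min(20,15)*4=60 best=304 → r--
[2,5] min(20,20)*3=60 best=304 → r--
[2,4] min(20,6)*2=12 best=304 → r--
[2,3] min(20,13)*1=13 best=304 → r--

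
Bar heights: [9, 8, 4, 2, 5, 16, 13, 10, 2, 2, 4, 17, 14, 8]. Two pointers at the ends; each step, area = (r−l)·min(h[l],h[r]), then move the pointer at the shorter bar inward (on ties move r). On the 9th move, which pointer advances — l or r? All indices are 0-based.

l

l=0 r=13: min(9,8)*13=104 best=104 *, r--
l=0 r=12: min(9,14)*12=108 best=108 *, l++
l=1 r=12: min(8,14)*11=88 best=108, l++
l=2 r=12: min(4,14)*10=40 best=108, l++
l=3 r=12: min(2,14)*9=18 best=108, l++
l=4 r=12: min(5,14)*8=40 best=108, l++
l=5 r=12: min(16,14)*7=98 best=108, r--
l=5 r=11: min(16,17)*6=96 best=108, l++
l=6 r=11: min(13,17)*5=65 best=108, l++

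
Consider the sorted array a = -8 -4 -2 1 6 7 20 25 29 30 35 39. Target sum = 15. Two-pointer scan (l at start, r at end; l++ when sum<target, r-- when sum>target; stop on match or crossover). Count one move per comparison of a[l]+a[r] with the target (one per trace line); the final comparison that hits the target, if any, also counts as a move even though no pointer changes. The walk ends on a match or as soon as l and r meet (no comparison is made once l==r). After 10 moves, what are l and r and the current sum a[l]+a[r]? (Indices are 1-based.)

l=5, r=6, sum=13

[1,12] -8+39=31 >15 → r--
[1,11] -8+35=27 >15 → r--
[1,10] -8+30=22 >15 → r--
[1,9] -8+29=21 >15 → r--
[1,8] -8+25=17 >15 → r--
[1,7] -8+20=12 <15 → l++
[2,7] -4+20=16 >15 → r--
[2,6] -4+7=3 <15 → l++
[3,6] -2+7=5 <15 → l++
[4,6] 1+7=8 <15 → l++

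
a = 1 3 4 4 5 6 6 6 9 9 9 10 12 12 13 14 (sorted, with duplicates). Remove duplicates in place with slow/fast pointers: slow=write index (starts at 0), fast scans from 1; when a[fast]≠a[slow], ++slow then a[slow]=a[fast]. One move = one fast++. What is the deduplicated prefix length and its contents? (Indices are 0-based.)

length 10; prefix = [1, 3, 4, 5, 6, 9, 10, 12, 13, 14]

slow=0 fast=1: a[fast]=3≠a[slow]=1 write a[1]=3, slow++,fast++
slow=1 fast=2: a[fast]=4≠a[slow]=3 write a[2]=4, slow++,fast++
slow=2 fast=3: a[fast]=4=a[slow] dup, fast++
slow=2 fast=4: a[fast]=5≠a[slow]=4 write a[3]=5, slow++,fast++
slow=3 fast=5: a[fast]=6≠a[slow]=5 write a[4]=6, slow++,fast++
slow=4 fast=6: a[fast]=6=a[slow] dup, fast++
slow=4 fast=7: a[fast]=6=a[slow] dup, fast++
slow=4 fast=8: a[fast]=9≠a[slow]=6 write a[5]=9, slow++,fast++
slow=5 fast=9: a[fast]=9=a[slow] dup, fast++
slow=5 fast=10: a[fast]=9=a[slow] dup, fast++
slow=5 fast=11: a[fast]=10≠a[slow]=9 write a[6]=10, slow++,fast++
slow=6 fast=12: a[fast]=12≠a[slow]=10 write a[7]=12, slow++,fast++
slow=7 fast=13: a[fast]=12=a[slow] dup, fast++
slow=7 fast=14: a[fast]=13≠a[slow]=12 write a[8]=13, slow++,fast++
slow=8 fast=15: a[fast]=14≠a[slow]=13 write a[9]=14, slow++,fast++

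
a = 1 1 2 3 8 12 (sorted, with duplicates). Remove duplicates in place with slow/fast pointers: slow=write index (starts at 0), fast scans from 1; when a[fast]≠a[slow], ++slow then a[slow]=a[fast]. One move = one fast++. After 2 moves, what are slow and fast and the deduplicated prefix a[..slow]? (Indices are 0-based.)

slow=1, fast=3, prefix=[1, 2]

(s=0,f=1) a[fast]=1=a[slow] dup → fast++
(s=0,f=2) a[fast]=2≠a[slow]=1 write a[1]=2 → slow++,fast++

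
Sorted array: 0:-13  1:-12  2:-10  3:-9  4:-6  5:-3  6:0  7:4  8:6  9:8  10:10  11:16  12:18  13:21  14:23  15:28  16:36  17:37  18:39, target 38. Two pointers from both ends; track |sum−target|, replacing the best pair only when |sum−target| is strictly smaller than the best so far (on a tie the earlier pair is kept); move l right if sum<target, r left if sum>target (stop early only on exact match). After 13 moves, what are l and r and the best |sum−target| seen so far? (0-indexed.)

[0,18] -13+39=26 d=12 * → l++
[1,18] -12+39=27 d=11 * → l++
[2,18] -10+39=29 d=9 * → l++
[3,18] -9+39=30 d=8 * → l++
[4,18] -6+39=33 d=5 * → l++
[5,18] -3+39=36 d=2 * → l++
[6,18] 0+39=39 d=1 * → r--
[6,17] 0+37=37 d=1 → l++
[7,17] 4+37=41 d=3 → r--
[7,16] 4+36=40 d=2 → r--
[7,15] 4+28=32 d=6 → l++
[8,15] 6+28=34 d=4 → l++
[9,15] 8+28=36 d=2 → l++

l=10, r=15, best |Δ|=1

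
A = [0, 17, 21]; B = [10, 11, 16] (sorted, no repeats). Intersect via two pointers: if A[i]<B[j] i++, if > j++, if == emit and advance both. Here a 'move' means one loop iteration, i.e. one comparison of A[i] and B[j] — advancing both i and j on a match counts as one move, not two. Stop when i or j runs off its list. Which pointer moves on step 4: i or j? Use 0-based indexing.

j

i=0 j=0: 0<10, i++
i=1 j=0: 17>10, j++
i=1 j=1: 17>11, j++
i=1 j=2: 17>16, j++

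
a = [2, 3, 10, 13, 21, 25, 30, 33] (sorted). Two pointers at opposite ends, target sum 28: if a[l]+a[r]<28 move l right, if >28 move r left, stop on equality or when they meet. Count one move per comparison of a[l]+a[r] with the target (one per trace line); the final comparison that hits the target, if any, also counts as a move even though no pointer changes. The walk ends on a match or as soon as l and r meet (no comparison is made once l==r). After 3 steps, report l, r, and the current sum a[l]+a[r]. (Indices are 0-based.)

l=1, r=5, sum=28

[0,7] 2+33=35 >28 → r--
[0,6] 2+30=32 >28 → r--
[0,5] 2+25=27 <28 → l++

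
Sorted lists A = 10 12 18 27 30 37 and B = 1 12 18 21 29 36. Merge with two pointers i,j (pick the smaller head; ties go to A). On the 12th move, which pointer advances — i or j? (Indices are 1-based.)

i=1 j=1: A[i]=10>B[j]=1 take 1, j++
i=1 j=2: A[i]=10<=B[j]=12 take 10, i++
i=2 j=2: A[i]=12<=B[j]=12 take 12, i++
i=3 j=2: A[i]=18>B[j]=12 take 12, j++
i=3 j=3: A[i]=18<=B[j]=18 take 18, i++
i=4 j=3: A[i]=27>B[j]=18 take 18, j++
i=4 j=4: A[i]=27>B[j]=21 take 21, j++
i=4 j=5: A[i]=27<=B[j]=29 take 27, i++
i=5 j=5: A[i]=30>B[j]=29 take 29, j++
i=5 j=6: A[i]=30<=B[j]=36 take 30, i++
i=6 j=6: A[i]=37>B[j]=36 take 36, j++
i=6 j=7: B done, take A[i]=37, i++

i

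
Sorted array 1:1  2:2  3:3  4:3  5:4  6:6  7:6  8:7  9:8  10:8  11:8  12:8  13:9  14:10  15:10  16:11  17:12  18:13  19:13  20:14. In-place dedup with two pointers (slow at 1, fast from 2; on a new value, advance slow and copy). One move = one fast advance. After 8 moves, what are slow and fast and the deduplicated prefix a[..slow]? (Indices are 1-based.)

slow=7, fast=10, prefix=[1, 2, 3, 4, 6, 7, 8]

slow=1 fast=2: a[fast]=2≠a[slow]=1 write a[2]=2, slow++,fast++
slow=2 fast=3: a[fast]=3≠a[slow]=2 write a[3]=3, slow++,fast++
slow=3 fast=4: a[fast]=3=a[slow] dup, fast++
slow=3 fast=5: a[fast]=4≠a[slow]=3 write a[4]=4, slow++,fast++
slow=4 fast=6: a[fast]=6≠a[slow]=4 write a[5]=6, slow++,fast++
slow=5 fast=7: a[fast]=6=a[slow] dup, fast++
slow=5 fast=8: a[fast]=7≠a[slow]=6 write a[6]=7, slow++,fast++
slow=6 fast=9: a[fast]=8≠a[slow]=7 write a[7]=8, slow++,fast++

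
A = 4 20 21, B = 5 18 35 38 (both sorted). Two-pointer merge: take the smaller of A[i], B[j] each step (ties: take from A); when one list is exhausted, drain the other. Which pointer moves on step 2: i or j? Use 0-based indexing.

j

[i=0,j=0] A[i]=4<=B[j]=5 take 4 → i++
[i=1,j=0] A[i]=20>B[j]=5 take 5 → j++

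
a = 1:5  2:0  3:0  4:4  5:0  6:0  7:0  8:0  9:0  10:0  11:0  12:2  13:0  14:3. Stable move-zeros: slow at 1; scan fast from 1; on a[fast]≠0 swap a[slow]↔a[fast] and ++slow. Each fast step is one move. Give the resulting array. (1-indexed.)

[5, 4, 2, 3, 0, 0, 0, 0, 0, 0, 0, 0, 0, 0]

slow=1 fast=1: a[fast]=5≠0 swap→a[1]=5, slow++,fast++
slow=2 fast=2: a[fast]=0, fast++
slow=2 fast=3: a[fast]=0, fast++
slow=2 fast=4: a[fast]=4≠0 swap→a[2]=4, slow++,fast++
slow=3 fast=5: a[fast]=0, fast++
slow=3 fast=6: a[fast]=0, fast++
slow=3 fast=7: a[fast]=0, fast++
slow=3 fast=8: a[fast]=0, fast++
slow=3 fast=9: a[fast]=0, fast++
slow=3 fast=10: a[fast]=0, fast++
slow=3 fast=11: a[fast]=0, fast++
slow=3 fast=12: a[fast]=2≠0 swap→a[3]=2, slow++,fast++
slow=4 fast=13: a[fast]=0, fast++
slow=4 fast=14: a[fast]=3≠0 swap→a[4]=3, slow++,fast++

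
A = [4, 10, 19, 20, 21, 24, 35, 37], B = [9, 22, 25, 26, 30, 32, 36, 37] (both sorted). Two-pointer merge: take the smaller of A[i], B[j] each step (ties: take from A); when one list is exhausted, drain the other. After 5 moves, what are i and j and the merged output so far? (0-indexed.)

i=4, j=1, merged so far=[4, 9, 10, 19, 20]

[i=0,j=0] A[i]=4<=B[j]=9 take 4 → i++
[i=1,j=0] A[i]=10>B[j]=9 take 9 → j++
[i=1,j=1] A[i]=10<=B[j]=22 take 10 → i++
[i=2,j=1] A[i]=19<=B[j]=22 take 19 → i++
[i=3,j=1] A[i]=20<=B[j]=22 take 20 → i++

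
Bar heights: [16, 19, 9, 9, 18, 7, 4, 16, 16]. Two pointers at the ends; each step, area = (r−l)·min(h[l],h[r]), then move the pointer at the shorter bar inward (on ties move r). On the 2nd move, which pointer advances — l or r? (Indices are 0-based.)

[0,8] min(16,16)*8=128 best=128 * → r--
[0,7] min(16,16)*7=112 best=128 → r--

r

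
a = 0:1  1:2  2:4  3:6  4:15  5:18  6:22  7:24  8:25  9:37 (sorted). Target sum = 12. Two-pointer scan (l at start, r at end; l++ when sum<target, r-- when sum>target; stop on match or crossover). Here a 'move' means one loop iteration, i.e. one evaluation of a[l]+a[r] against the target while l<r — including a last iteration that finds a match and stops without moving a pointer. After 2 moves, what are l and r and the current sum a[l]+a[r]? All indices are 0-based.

l=0 r=9: 1+37=38 >12, r--
l=0 r=8: 1+25=26 >12, r--

l=0, r=7, sum=25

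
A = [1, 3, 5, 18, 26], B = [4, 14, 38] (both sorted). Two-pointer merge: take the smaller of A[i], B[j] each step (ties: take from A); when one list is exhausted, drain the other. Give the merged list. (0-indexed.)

[i=0,j=0] A[i]=1<=B[j]=4 take 1 → i++
[i=1,j=0] A[i]=3<=B[j]=4 take 3 → i++
[i=2,j=0] A[i]=5>B[j]=4 take 4 → j++
[i=2,j=1] A[i]=5<=B[j]=14 take 5 → i++
[i=3,j=1] A[i]=18>B[j]=14 take 14 → j++
[i=3,j=2] A[i]=18<=B[j]=38 take 18 → i++
[i=4,j=2] A[i]=26<=B[j]=38 take 26 → i++
[i=5,j=2] A done, take B[j]=38 → j++

[1, 3, 4, 5, 14, 18, 26, 38]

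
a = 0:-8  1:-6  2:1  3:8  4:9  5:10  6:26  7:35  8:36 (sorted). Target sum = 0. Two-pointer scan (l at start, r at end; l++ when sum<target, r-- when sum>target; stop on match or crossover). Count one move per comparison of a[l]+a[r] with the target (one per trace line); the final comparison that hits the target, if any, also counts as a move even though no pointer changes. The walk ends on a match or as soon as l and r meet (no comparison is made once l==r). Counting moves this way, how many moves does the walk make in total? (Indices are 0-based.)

[0,8] -8+36=28 >0 → r--
[0,7] -8+35=27 >0 → r--
[0,6] -8+26=18 >0 → r--
[0,5] -8+10=2 >0 → r--
[0,4] -8+9=1 >0 → r--
[0,3] -8+8=0 → found

6 moves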